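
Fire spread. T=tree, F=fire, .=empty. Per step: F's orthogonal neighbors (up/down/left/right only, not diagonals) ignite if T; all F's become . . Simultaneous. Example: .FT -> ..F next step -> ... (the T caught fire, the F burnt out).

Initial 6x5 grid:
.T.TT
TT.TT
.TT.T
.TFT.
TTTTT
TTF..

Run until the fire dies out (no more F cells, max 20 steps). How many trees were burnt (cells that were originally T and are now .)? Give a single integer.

Answer: 14

Derivation:
Step 1: +5 fires, +2 burnt (F count now 5)
Step 2: +4 fires, +5 burnt (F count now 4)
Step 3: +3 fires, +4 burnt (F count now 3)
Step 4: +2 fires, +3 burnt (F count now 2)
Step 5: +0 fires, +2 burnt (F count now 0)
Fire out after step 5
Initially T: 19, now '.': 25
Total burnt (originally-T cells now '.'): 14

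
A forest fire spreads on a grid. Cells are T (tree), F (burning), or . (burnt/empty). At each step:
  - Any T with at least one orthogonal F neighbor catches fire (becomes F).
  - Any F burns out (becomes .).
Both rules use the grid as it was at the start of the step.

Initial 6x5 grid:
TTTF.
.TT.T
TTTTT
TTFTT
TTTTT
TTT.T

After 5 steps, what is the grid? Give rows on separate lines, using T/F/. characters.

Step 1: 5 trees catch fire, 2 burn out
  TTF..
  .TT.T
  TTFTT
  TF.FT
  TTFTT
  TTT.T
Step 2: 9 trees catch fire, 5 burn out
  TF...
  .TF.T
  TF.FT
  F...F
  TF.FT
  TTF.T
Step 3: 7 trees catch fire, 9 burn out
  F....
  .F..T
  F...F
  .....
  F...F
  TF..T
Step 4: 3 trees catch fire, 7 burn out
  .....
  ....F
  .....
  .....
  .....
  F...F
Step 5: 0 trees catch fire, 3 burn out
  .....
  .....
  .....
  .....
  .....
  .....

.....
.....
.....
.....
.....
.....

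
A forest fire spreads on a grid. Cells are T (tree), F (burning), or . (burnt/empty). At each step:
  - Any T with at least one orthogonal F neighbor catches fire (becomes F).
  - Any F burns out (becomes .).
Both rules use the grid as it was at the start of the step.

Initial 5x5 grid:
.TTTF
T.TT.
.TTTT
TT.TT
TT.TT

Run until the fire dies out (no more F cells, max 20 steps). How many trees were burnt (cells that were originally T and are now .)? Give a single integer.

Step 1: +1 fires, +1 burnt (F count now 1)
Step 2: +2 fires, +1 burnt (F count now 2)
Step 3: +3 fires, +2 burnt (F count now 3)
Step 4: +3 fires, +3 burnt (F count now 3)
Step 5: +3 fires, +3 burnt (F count now 3)
Step 6: +2 fires, +3 burnt (F count now 2)
Step 7: +2 fires, +2 burnt (F count now 2)
Step 8: +1 fires, +2 burnt (F count now 1)
Step 9: +0 fires, +1 burnt (F count now 0)
Fire out after step 9
Initially T: 18, now '.': 24
Total burnt (originally-T cells now '.'): 17

Answer: 17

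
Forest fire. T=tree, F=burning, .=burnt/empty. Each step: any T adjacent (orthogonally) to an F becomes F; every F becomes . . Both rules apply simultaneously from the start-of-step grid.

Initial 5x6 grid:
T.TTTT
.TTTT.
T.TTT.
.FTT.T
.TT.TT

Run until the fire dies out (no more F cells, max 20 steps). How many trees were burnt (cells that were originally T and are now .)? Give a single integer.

Answer: 15

Derivation:
Step 1: +2 fires, +1 burnt (F count now 2)
Step 2: +3 fires, +2 burnt (F count now 3)
Step 3: +2 fires, +3 burnt (F count now 2)
Step 4: +4 fires, +2 burnt (F count now 4)
Step 5: +2 fires, +4 burnt (F count now 2)
Step 6: +1 fires, +2 burnt (F count now 1)
Step 7: +1 fires, +1 burnt (F count now 1)
Step 8: +0 fires, +1 burnt (F count now 0)
Fire out after step 8
Initially T: 20, now '.': 25
Total burnt (originally-T cells now '.'): 15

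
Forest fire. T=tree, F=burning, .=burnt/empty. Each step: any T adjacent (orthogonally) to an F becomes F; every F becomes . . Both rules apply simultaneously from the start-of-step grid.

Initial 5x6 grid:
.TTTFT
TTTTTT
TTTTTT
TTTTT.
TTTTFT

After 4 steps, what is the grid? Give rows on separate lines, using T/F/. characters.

Step 1: 6 trees catch fire, 2 burn out
  .TTF.F
  TTTTFT
  TTTTTT
  TTTTF.
  TTTF.F
Step 2: 6 trees catch fire, 6 burn out
  .TF...
  TTTF.F
  TTTTFT
  TTTF..
  TTF...
Step 3: 6 trees catch fire, 6 burn out
  .F....
  TTF...
  TTTF.F
  TTF...
  TF....
Step 4: 4 trees catch fire, 6 burn out
  ......
  TF....
  TTF...
  TF....
  F.....

......
TF....
TTF...
TF....
F.....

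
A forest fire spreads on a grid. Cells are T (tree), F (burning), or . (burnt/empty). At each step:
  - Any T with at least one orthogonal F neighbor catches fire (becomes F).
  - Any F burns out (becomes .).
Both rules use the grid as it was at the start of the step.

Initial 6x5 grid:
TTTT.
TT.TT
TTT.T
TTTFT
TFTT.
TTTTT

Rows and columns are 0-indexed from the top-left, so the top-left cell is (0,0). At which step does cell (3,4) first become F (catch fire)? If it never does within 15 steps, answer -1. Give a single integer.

Step 1: cell (3,4)='F' (+7 fires, +2 burnt)
  -> target ignites at step 1
Step 2: cell (3,4)='.' (+7 fires, +7 burnt)
Step 3: cell (3,4)='.' (+4 fires, +7 burnt)
Step 4: cell (3,4)='.' (+3 fires, +4 burnt)
Step 5: cell (3,4)='.' (+3 fires, +3 burnt)
Step 6: cell (3,4)='.' (+0 fires, +3 burnt)
  fire out at step 6

1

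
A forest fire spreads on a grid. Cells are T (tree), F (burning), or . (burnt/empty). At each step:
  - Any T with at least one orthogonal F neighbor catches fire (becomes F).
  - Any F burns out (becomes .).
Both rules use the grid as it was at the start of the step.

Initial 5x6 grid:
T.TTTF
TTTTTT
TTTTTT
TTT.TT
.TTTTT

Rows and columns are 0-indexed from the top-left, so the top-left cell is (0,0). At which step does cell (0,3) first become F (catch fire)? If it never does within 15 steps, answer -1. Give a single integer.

Step 1: cell (0,3)='T' (+2 fires, +1 burnt)
Step 2: cell (0,3)='F' (+3 fires, +2 burnt)
  -> target ignites at step 2
Step 3: cell (0,3)='.' (+4 fires, +3 burnt)
Step 4: cell (0,3)='.' (+4 fires, +4 burnt)
Step 5: cell (0,3)='.' (+3 fires, +4 burnt)
Step 6: cell (0,3)='.' (+4 fires, +3 burnt)
Step 7: cell (0,3)='.' (+4 fires, +4 burnt)
Step 8: cell (0,3)='.' (+2 fires, +4 burnt)
Step 9: cell (0,3)='.' (+0 fires, +2 burnt)
  fire out at step 9

2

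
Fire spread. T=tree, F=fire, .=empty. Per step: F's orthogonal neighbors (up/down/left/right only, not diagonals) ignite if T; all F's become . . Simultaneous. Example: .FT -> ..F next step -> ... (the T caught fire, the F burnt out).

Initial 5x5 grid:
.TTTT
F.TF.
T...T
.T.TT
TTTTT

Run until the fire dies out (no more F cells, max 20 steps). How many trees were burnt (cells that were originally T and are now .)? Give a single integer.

Answer: 6

Derivation:
Step 1: +3 fires, +2 burnt (F count now 3)
Step 2: +2 fires, +3 burnt (F count now 2)
Step 3: +1 fires, +2 burnt (F count now 1)
Step 4: +0 fires, +1 burnt (F count now 0)
Fire out after step 4
Initially T: 15, now '.': 16
Total burnt (originally-T cells now '.'): 6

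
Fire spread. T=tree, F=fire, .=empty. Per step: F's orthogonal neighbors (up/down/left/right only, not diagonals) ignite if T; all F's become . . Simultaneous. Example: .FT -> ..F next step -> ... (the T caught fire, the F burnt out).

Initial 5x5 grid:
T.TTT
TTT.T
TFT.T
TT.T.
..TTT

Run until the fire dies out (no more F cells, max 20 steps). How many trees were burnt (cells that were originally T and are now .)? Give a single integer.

Answer: 13

Derivation:
Step 1: +4 fires, +1 burnt (F count now 4)
Step 2: +3 fires, +4 burnt (F count now 3)
Step 3: +2 fires, +3 burnt (F count now 2)
Step 4: +1 fires, +2 burnt (F count now 1)
Step 5: +1 fires, +1 burnt (F count now 1)
Step 6: +1 fires, +1 burnt (F count now 1)
Step 7: +1 fires, +1 burnt (F count now 1)
Step 8: +0 fires, +1 burnt (F count now 0)
Fire out after step 8
Initially T: 17, now '.': 21
Total burnt (originally-T cells now '.'): 13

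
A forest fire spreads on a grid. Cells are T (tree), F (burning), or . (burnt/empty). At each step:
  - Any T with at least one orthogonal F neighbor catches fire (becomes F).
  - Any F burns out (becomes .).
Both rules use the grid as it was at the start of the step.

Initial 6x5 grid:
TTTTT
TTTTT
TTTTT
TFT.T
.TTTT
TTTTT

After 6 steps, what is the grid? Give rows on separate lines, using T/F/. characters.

Step 1: 4 trees catch fire, 1 burn out
  TTTTT
  TTTTT
  TFTTT
  F.F.T
  .FTTT
  TTTTT
Step 2: 5 trees catch fire, 4 burn out
  TTTTT
  TFTTT
  F.FTT
  ....T
  ..FTT
  TFTTT
Step 3: 7 trees catch fire, 5 burn out
  TFTTT
  F.FTT
  ...FT
  ....T
  ...FT
  F.FTT
Step 4: 6 trees catch fire, 7 burn out
  F.FTT
  ...FT
  ....F
  ....T
  ....F
  ...FT
Step 5: 4 trees catch fire, 6 burn out
  ...FT
  ....F
  .....
  ....F
  .....
  ....F
Step 6: 1 trees catch fire, 4 burn out
  ....F
  .....
  .....
  .....
  .....
  .....

....F
.....
.....
.....
.....
.....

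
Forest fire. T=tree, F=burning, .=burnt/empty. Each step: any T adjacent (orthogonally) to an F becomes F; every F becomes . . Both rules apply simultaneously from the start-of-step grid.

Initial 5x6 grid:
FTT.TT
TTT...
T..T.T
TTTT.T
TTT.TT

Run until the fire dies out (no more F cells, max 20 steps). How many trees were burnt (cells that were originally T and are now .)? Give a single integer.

Step 1: +2 fires, +1 burnt (F count now 2)
Step 2: +3 fires, +2 burnt (F count now 3)
Step 3: +2 fires, +3 burnt (F count now 2)
Step 4: +2 fires, +2 burnt (F count now 2)
Step 5: +2 fires, +2 burnt (F count now 2)
Step 6: +2 fires, +2 burnt (F count now 2)
Step 7: +1 fires, +2 burnt (F count now 1)
Step 8: +0 fires, +1 burnt (F count now 0)
Fire out after step 8
Initially T: 20, now '.': 24
Total burnt (originally-T cells now '.'): 14

Answer: 14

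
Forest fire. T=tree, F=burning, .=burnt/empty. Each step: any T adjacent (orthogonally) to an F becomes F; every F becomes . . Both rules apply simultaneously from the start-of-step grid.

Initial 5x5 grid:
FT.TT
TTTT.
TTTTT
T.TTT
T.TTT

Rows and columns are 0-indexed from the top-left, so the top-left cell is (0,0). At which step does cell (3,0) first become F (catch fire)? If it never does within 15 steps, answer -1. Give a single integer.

Step 1: cell (3,0)='T' (+2 fires, +1 burnt)
Step 2: cell (3,0)='T' (+2 fires, +2 burnt)
Step 3: cell (3,0)='F' (+3 fires, +2 burnt)
  -> target ignites at step 3
Step 4: cell (3,0)='.' (+3 fires, +3 burnt)
Step 5: cell (3,0)='.' (+3 fires, +3 burnt)
Step 6: cell (3,0)='.' (+4 fires, +3 burnt)
Step 7: cell (3,0)='.' (+2 fires, +4 burnt)
Step 8: cell (3,0)='.' (+1 fires, +2 burnt)
Step 9: cell (3,0)='.' (+0 fires, +1 burnt)
  fire out at step 9

3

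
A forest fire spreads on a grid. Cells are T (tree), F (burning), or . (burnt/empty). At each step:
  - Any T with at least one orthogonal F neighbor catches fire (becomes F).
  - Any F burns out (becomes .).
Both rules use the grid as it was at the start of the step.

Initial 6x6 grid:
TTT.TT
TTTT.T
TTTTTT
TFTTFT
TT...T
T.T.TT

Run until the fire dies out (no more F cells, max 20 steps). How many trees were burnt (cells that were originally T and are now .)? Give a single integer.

Step 1: +7 fires, +2 burnt (F count now 7)
Step 2: +7 fires, +7 burnt (F count now 7)
Step 3: +7 fires, +7 burnt (F count now 7)
Step 4: +4 fires, +7 burnt (F count now 4)
Step 5: +1 fires, +4 burnt (F count now 1)
Step 6: +0 fires, +1 burnt (F count now 0)
Fire out after step 6
Initially T: 27, now '.': 35
Total burnt (originally-T cells now '.'): 26

Answer: 26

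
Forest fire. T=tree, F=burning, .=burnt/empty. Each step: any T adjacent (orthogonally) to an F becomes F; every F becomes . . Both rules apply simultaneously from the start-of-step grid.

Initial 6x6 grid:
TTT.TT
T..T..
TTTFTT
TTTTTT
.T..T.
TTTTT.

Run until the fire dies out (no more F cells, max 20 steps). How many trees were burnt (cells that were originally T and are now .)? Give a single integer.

Step 1: +4 fires, +1 burnt (F count now 4)
Step 2: +4 fires, +4 burnt (F count now 4)
Step 3: +4 fires, +4 burnt (F count now 4)
Step 4: +4 fires, +4 burnt (F count now 4)
Step 5: +3 fires, +4 burnt (F count now 3)
Step 6: +3 fires, +3 burnt (F count now 3)
Step 7: +1 fires, +3 burnt (F count now 1)
Step 8: +0 fires, +1 burnt (F count now 0)
Fire out after step 8
Initially T: 25, now '.': 34
Total burnt (originally-T cells now '.'): 23

Answer: 23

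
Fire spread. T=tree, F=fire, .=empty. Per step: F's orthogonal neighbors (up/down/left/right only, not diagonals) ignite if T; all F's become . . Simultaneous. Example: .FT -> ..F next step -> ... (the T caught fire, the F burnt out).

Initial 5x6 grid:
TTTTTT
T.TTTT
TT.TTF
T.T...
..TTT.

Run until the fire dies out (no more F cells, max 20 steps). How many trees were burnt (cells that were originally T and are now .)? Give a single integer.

Answer: 16

Derivation:
Step 1: +2 fires, +1 burnt (F count now 2)
Step 2: +3 fires, +2 burnt (F count now 3)
Step 3: +2 fires, +3 burnt (F count now 2)
Step 4: +2 fires, +2 burnt (F count now 2)
Step 5: +1 fires, +2 burnt (F count now 1)
Step 6: +1 fires, +1 burnt (F count now 1)
Step 7: +1 fires, +1 burnt (F count now 1)
Step 8: +1 fires, +1 burnt (F count now 1)
Step 9: +1 fires, +1 burnt (F count now 1)
Step 10: +2 fires, +1 burnt (F count now 2)
Step 11: +0 fires, +2 burnt (F count now 0)
Fire out after step 11
Initially T: 20, now '.': 26
Total burnt (originally-T cells now '.'): 16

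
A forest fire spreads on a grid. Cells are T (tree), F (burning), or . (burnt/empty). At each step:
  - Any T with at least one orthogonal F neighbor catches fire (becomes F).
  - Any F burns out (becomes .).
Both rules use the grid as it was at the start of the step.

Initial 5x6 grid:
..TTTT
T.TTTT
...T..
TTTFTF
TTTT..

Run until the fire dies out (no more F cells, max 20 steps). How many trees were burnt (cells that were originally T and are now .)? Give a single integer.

Step 1: +4 fires, +2 burnt (F count now 4)
Step 2: +3 fires, +4 burnt (F count now 3)
Step 3: +5 fires, +3 burnt (F count now 5)
Step 4: +4 fires, +5 burnt (F count now 4)
Step 5: +1 fires, +4 burnt (F count now 1)
Step 6: +0 fires, +1 burnt (F count now 0)
Fire out after step 6
Initially T: 18, now '.': 29
Total burnt (originally-T cells now '.'): 17

Answer: 17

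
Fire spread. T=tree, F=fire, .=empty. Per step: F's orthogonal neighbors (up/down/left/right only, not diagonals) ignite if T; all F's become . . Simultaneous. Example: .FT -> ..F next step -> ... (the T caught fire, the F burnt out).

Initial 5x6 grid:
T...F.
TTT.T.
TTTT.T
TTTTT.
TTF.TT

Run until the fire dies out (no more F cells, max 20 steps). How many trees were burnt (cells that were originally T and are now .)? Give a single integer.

Answer: 18

Derivation:
Step 1: +3 fires, +2 burnt (F count now 3)
Step 2: +4 fires, +3 burnt (F count now 4)
Step 3: +5 fires, +4 burnt (F count now 5)
Step 4: +3 fires, +5 burnt (F count now 3)
Step 5: +2 fires, +3 burnt (F count now 2)
Step 6: +1 fires, +2 burnt (F count now 1)
Step 7: +0 fires, +1 burnt (F count now 0)
Fire out after step 7
Initially T: 19, now '.': 29
Total burnt (originally-T cells now '.'): 18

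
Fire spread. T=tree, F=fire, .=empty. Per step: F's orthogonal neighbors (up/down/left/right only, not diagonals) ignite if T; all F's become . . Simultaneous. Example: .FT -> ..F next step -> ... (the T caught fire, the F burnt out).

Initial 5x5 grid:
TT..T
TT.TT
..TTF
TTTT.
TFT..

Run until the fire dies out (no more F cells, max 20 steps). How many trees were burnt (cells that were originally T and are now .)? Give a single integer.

Answer: 11

Derivation:
Step 1: +5 fires, +2 burnt (F count now 5)
Step 2: +6 fires, +5 burnt (F count now 6)
Step 3: +0 fires, +6 burnt (F count now 0)
Fire out after step 3
Initially T: 15, now '.': 21
Total burnt (originally-T cells now '.'): 11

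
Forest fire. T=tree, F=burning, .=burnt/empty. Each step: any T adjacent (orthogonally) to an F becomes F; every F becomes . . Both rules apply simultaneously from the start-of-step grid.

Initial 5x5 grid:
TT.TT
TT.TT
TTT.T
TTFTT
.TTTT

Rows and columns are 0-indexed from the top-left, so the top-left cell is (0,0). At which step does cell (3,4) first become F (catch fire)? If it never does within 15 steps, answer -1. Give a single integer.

Step 1: cell (3,4)='T' (+4 fires, +1 burnt)
Step 2: cell (3,4)='F' (+5 fires, +4 burnt)
  -> target ignites at step 2
Step 3: cell (3,4)='.' (+4 fires, +5 burnt)
Step 4: cell (3,4)='.' (+3 fires, +4 burnt)
Step 5: cell (3,4)='.' (+3 fires, +3 burnt)
Step 6: cell (3,4)='.' (+1 fires, +3 burnt)
Step 7: cell (3,4)='.' (+0 fires, +1 burnt)
  fire out at step 7

2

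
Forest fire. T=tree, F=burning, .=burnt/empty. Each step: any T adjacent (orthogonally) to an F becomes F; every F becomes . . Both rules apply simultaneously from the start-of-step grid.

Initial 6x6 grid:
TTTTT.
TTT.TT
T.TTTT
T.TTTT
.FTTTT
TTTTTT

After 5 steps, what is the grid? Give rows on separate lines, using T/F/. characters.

Step 1: 2 trees catch fire, 1 burn out
  TTTTT.
  TTT.TT
  T.TTTT
  T.TTTT
  ..FTTT
  TFTTTT
Step 2: 4 trees catch fire, 2 burn out
  TTTTT.
  TTT.TT
  T.TTTT
  T.FTTT
  ...FTT
  F.FTTT
Step 3: 4 trees catch fire, 4 burn out
  TTTTT.
  TTT.TT
  T.FTTT
  T..FTT
  ....FT
  ...FTT
Step 4: 5 trees catch fire, 4 burn out
  TTTTT.
  TTF.TT
  T..FTT
  T...FT
  .....F
  ....FT
Step 5: 5 trees catch fire, 5 burn out
  TTFTT.
  TF..TT
  T...FT
  T....F
  ......
  .....F

TTFTT.
TF..TT
T...FT
T....F
......
.....F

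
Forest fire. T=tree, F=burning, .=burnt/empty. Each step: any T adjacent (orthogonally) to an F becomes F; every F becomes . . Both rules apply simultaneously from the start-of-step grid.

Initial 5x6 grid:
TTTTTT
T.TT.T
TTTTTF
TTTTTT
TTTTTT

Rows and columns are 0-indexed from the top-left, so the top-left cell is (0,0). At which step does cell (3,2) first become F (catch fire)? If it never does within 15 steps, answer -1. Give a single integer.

Step 1: cell (3,2)='T' (+3 fires, +1 burnt)
Step 2: cell (3,2)='T' (+4 fires, +3 burnt)
Step 3: cell (3,2)='T' (+5 fires, +4 burnt)
Step 4: cell (3,2)='F' (+5 fires, +5 burnt)
  -> target ignites at step 4
Step 5: cell (3,2)='.' (+4 fires, +5 burnt)
Step 6: cell (3,2)='.' (+4 fires, +4 burnt)
Step 7: cell (3,2)='.' (+2 fires, +4 burnt)
Step 8: cell (3,2)='.' (+0 fires, +2 burnt)
  fire out at step 8

4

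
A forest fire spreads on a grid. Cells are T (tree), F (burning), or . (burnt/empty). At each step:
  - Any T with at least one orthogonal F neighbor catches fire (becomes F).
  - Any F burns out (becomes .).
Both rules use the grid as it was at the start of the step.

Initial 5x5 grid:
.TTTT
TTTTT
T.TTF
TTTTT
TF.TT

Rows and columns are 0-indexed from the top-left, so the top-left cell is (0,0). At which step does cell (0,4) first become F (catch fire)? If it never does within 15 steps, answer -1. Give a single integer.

Step 1: cell (0,4)='T' (+5 fires, +2 burnt)
Step 2: cell (0,4)='F' (+7 fires, +5 burnt)
  -> target ignites at step 2
Step 3: cell (0,4)='.' (+4 fires, +7 burnt)
Step 4: cell (0,4)='.' (+3 fires, +4 burnt)
Step 5: cell (0,4)='.' (+1 fires, +3 burnt)
Step 6: cell (0,4)='.' (+0 fires, +1 burnt)
  fire out at step 6

2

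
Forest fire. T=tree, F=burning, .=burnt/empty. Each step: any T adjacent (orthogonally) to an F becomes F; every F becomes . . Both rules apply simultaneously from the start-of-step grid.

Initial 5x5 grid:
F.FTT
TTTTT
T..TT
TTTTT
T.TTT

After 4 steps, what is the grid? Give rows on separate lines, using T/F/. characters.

Step 1: 3 trees catch fire, 2 burn out
  ...FT
  FTFTT
  T..TT
  TTTTT
  T.TTT
Step 2: 4 trees catch fire, 3 burn out
  ....F
  .F.FT
  F..TT
  TTTTT
  T.TTT
Step 3: 3 trees catch fire, 4 burn out
  .....
  ....F
  ...FT
  FTTTT
  T.TTT
Step 4: 4 trees catch fire, 3 burn out
  .....
  .....
  ....F
  .FTFT
  F.TTT

.....
.....
....F
.FTFT
F.TTT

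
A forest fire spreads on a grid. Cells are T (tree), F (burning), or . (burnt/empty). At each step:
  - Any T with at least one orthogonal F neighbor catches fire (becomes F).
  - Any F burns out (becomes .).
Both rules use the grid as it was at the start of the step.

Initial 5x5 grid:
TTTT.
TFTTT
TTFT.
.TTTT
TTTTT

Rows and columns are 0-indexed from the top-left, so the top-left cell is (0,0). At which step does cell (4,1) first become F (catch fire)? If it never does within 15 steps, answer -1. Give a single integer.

Step 1: cell (4,1)='T' (+6 fires, +2 burnt)
Step 2: cell (4,1)='T' (+7 fires, +6 burnt)
Step 3: cell (4,1)='F' (+5 fires, +7 burnt)
  -> target ignites at step 3
Step 4: cell (4,1)='.' (+2 fires, +5 burnt)
Step 5: cell (4,1)='.' (+0 fires, +2 burnt)
  fire out at step 5

3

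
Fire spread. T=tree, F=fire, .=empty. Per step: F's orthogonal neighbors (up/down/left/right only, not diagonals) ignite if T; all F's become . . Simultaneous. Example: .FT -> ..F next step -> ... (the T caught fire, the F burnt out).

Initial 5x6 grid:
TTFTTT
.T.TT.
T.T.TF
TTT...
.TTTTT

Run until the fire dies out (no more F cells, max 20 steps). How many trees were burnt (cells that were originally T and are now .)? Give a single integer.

Answer: 9

Derivation:
Step 1: +3 fires, +2 burnt (F count now 3)
Step 2: +5 fires, +3 burnt (F count now 5)
Step 3: +1 fires, +5 burnt (F count now 1)
Step 4: +0 fires, +1 burnt (F count now 0)
Fire out after step 4
Initially T: 19, now '.': 20
Total burnt (originally-T cells now '.'): 9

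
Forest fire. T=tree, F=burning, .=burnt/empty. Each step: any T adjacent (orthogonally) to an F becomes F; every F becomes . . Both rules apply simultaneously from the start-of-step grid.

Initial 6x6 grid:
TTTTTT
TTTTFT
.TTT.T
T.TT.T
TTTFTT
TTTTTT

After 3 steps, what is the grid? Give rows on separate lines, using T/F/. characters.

Step 1: 7 trees catch fire, 2 burn out
  TTTTFT
  TTTF.F
  .TTT.T
  T.TF.T
  TTF.FT
  TTTFTT
Step 2: 10 trees catch fire, 7 burn out
  TTTF.F
  TTF...
  .TTF.F
  T.F..T
  TF...F
  TTF.FT
Step 3: 7 trees catch fire, 10 burn out
  TTF...
  TF....
  .TF...
  T....F
  F.....
  TF...F

TTF...
TF....
.TF...
T....F
F.....
TF...F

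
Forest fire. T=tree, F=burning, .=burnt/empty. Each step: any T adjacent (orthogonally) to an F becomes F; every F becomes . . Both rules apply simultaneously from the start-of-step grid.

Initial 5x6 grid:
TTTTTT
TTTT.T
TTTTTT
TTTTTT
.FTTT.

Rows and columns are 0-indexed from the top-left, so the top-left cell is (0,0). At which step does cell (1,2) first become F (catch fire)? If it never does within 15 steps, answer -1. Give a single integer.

Step 1: cell (1,2)='T' (+2 fires, +1 burnt)
Step 2: cell (1,2)='T' (+4 fires, +2 burnt)
Step 3: cell (1,2)='T' (+5 fires, +4 burnt)
Step 4: cell (1,2)='F' (+5 fires, +5 burnt)
  -> target ignites at step 4
Step 5: cell (1,2)='.' (+5 fires, +5 burnt)
Step 6: cell (1,2)='.' (+2 fires, +5 burnt)
Step 7: cell (1,2)='.' (+2 fires, +2 burnt)
Step 8: cell (1,2)='.' (+1 fires, +2 burnt)
Step 9: cell (1,2)='.' (+0 fires, +1 burnt)
  fire out at step 9

4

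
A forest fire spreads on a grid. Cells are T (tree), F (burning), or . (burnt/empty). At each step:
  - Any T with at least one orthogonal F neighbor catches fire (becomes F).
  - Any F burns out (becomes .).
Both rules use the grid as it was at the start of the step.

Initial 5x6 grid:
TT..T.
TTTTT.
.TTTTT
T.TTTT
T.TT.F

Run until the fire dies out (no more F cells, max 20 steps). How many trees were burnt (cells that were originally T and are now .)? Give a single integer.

Answer: 19

Derivation:
Step 1: +1 fires, +1 burnt (F count now 1)
Step 2: +2 fires, +1 burnt (F count now 2)
Step 3: +2 fires, +2 burnt (F count now 2)
Step 4: +4 fires, +2 burnt (F count now 4)
Step 5: +4 fires, +4 burnt (F count now 4)
Step 6: +2 fires, +4 burnt (F count now 2)
Step 7: +1 fires, +2 burnt (F count now 1)
Step 8: +2 fires, +1 burnt (F count now 2)
Step 9: +1 fires, +2 burnt (F count now 1)
Step 10: +0 fires, +1 burnt (F count now 0)
Fire out after step 10
Initially T: 21, now '.': 28
Total burnt (originally-T cells now '.'): 19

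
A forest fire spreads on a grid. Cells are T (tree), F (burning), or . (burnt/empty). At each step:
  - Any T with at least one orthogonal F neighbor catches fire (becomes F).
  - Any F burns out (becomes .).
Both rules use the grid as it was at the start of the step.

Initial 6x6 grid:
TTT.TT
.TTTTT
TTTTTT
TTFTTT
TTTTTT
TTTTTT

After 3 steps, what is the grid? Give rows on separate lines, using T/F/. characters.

Step 1: 4 trees catch fire, 1 burn out
  TTT.TT
  .TTTTT
  TTFTTT
  TF.FTT
  TTFTTT
  TTTTTT
Step 2: 8 trees catch fire, 4 burn out
  TTT.TT
  .TFTTT
  TF.FTT
  F...FT
  TF.FTT
  TTFTTT
Step 3: 10 trees catch fire, 8 burn out
  TTF.TT
  .F.FTT
  F...FT
  .....F
  F...FT
  TF.FTT

TTF.TT
.F.FTT
F...FT
.....F
F...FT
TF.FTT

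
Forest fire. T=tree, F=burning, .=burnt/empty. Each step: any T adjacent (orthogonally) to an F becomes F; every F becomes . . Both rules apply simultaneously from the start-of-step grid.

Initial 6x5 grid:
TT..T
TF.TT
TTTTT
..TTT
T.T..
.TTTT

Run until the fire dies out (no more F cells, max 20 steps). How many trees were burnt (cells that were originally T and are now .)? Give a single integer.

Answer: 19

Derivation:
Step 1: +3 fires, +1 burnt (F count now 3)
Step 2: +3 fires, +3 burnt (F count now 3)
Step 3: +2 fires, +3 burnt (F count now 2)
Step 4: +4 fires, +2 burnt (F count now 4)
Step 5: +3 fires, +4 burnt (F count now 3)
Step 6: +3 fires, +3 burnt (F count now 3)
Step 7: +1 fires, +3 burnt (F count now 1)
Step 8: +0 fires, +1 burnt (F count now 0)
Fire out after step 8
Initially T: 20, now '.': 29
Total burnt (originally-T cells now '.'): 19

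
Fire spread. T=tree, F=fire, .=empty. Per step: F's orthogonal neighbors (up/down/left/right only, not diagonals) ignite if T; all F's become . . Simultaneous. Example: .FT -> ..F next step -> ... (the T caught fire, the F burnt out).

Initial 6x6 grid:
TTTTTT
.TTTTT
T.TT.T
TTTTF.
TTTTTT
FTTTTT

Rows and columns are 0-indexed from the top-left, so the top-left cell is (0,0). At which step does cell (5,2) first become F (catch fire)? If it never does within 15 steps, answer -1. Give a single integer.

Step 1: cell (5,2)='T' (+4 fires, +2 burnt)
Step 2: cell (5,2)='F' (+8 fires, +4 burnt)
  -> target ignites at step 2
Step 3: cell (5,2)='.' (+7 fires, +8 burnt)
Step 4: cell (5,2)='.' (+3 fires, +7 burnt)
Step 5: cell (5,2)='.' (+4 fires, +3 burnt)
Step 6: cell (5,2)='.' (+3 fires, +4 burnt)
Step 7: cell (5,2)='.' (+1 fires, +3 burnt)
Step 8: cell (5,2)='.' (+0 fires, +1 burnt)
  fire out at step 8

2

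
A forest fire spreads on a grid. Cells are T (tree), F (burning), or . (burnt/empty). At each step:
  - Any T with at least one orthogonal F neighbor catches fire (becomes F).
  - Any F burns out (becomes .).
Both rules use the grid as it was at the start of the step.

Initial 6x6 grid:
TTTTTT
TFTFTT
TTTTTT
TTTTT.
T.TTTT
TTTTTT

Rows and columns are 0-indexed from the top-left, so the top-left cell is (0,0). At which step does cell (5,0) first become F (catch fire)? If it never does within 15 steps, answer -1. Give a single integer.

Step 1: cell (5,0)='T' (+7 fires, +2 burnt)
Step 2: cell (5,0)='T' (+9 fires, +7 burnt)
Step 3: cell (5,0)='T' (+6 fires, +9 burnt)
Step 4: cell (5,0)='T' (+4 fires, +6 burnt)
Step 5: cell (5,0)='F' (+4 fires, +4 burnt)
  -> target ignites at step 5
Step 6: cell (5,0)='.' (+2 fires, +4 burnt)
Step 7: cell (5,0)='.' (+0 fires, +2 burnt)
  fire out at step 7

5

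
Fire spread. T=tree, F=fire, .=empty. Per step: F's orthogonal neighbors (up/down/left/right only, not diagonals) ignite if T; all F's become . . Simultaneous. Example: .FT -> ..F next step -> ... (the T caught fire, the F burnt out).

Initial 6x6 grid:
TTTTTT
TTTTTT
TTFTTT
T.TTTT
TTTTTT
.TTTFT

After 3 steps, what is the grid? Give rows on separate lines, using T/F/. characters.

Step 1: 7 trees catch fire, 2 burn out
  TTTTTT
  TTFTTT
  TF.FTT
  T.FTTT
  TTTTFT
  .TTF.F
Step 2: 11 trees catch fire, 7 burn out
  TTFTTT
  TF.FTT
  F...FT
  T..FFT
  TTFF.F
  .TF...
Step 3: 9 trees catch fire, 11 burn out
  TF.FTT
  F...FT
  .....F
  F....F
  TF....
  .F....

TF.FTT
F...FT
.....F
F....F
TF....
.F....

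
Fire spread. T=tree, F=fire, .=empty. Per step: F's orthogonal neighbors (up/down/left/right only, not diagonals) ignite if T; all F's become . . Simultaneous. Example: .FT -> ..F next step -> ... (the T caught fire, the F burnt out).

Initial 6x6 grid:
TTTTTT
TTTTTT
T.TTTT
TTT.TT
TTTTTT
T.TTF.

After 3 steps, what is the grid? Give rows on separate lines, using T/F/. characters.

Step 1: 2 trees catch fire, 1 burn out
  TTTTTT
  TTTTTT
  T.TTTT
  TTT.TT
  TTTTFT
  T.TF..
Step 2: 4 trees catch fire, 2 burn out
  TTTTTT
  TTTTTT
  T.TTTT
  TTT.FT
  TTTF.F
  T.F...
Step 3: 3 trees catch fire, 4 burn out
  TTTTTT
  TTTTTT
  T.TTFT
  TTT..F
  TTF...
  T.....

TTTTTT
TTTTTT
T.TTFT
TTT..F
TTF...
T.....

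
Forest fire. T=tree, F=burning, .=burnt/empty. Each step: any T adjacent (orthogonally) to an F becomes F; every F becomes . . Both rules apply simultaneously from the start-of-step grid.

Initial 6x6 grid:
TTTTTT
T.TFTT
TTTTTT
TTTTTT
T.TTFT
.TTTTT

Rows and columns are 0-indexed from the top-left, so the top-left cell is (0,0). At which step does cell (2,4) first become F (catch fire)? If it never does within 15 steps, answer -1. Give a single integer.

Step 1: cell (2,4)='T' (+8 fires, +2 burnt)
Step 2: cell (2,4)='F' (+10 fires, +8 burnt)
  -> target ignites at step 2
Step 3: cell (2,4)='.' (+6 fires, +10 burnt)
Step 4: cell (2,4)='.' (+4 fires, +6 burnt)
Step 5: cell (2,4)='.' (+2 fires, +4 burnt)
Step 6: cell (2,4)='.' (+1 fires, +2 burnt)
Step 7: cell (2,4)='.' (+0 fires, +1 burnt)
  fire out at step 7

2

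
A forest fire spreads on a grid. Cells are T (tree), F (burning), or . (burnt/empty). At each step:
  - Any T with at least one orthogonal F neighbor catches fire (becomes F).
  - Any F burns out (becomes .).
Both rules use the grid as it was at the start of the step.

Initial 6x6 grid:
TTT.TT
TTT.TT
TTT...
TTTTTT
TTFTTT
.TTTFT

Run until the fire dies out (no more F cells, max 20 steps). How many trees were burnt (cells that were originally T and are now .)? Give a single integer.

Step 1: +7 fires, +2 burnt (F count now 7)
Step 2: +7 fires, +7 burnt (F count now 7)
Step 3: +4 fires, +7 burnt (F count now 4)
Step 4: +3 fires, +4 burnt (F count now 3)
Step 5: +2 fires, +3 burnt (F count now 2)
Step 6: +1 fires, +2 burnt (F count now 1)
Step 7: +0 fires, +1 burnt (F count now 0)
Fire out after step 7
Initially T: 28, now '.': 32
Total burnt (originally-T cells now '.'): 24

Answer: 24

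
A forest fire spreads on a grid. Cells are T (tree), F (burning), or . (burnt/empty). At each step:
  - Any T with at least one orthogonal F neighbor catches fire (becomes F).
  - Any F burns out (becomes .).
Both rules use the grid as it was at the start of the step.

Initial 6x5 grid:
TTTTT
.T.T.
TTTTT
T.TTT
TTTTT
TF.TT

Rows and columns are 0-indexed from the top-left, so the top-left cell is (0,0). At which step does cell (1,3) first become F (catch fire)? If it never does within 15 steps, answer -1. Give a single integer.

Step 1: cell (1,3)='T' (+2 fires, +1 burnt)
Step 2: cell (1,3)='T' (+2 fires, +2 burnt)
Step 3: cell (1,3)='T' (+3 fires, +2 burnt)
Step 4: cell (1,3)='T' (+5 fires, +3 burnt)
Step 5: cell (1,3)='T' (+4 fires, +5 burnt)
Step 6: cell (1,3)='F' (+3 fires, +4 burnt)
  -> target ignites at step 6
Step 7: cell (1,3)='.' (+2 fires, +3 burnt)
Step 8: cell (1,3)='.' (+3 fires, +2 burnt)
Step 9: cell (1,3)='.' (+0 fires, +3 burnt)
  fire out at step 9

6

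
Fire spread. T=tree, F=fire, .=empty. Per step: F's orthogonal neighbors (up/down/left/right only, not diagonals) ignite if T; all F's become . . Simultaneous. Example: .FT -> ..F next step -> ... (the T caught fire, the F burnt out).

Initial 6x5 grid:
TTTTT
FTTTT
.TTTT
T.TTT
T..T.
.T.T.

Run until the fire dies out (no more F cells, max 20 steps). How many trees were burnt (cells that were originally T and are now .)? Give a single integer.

Step 1: +2 fires, +1 burnt (F count now 2)
Step 2: +3 fires, +2 burnt (F count now 3)
Step 3: +3 fires, +3 burnt (F count now 3)
Step 4: +4 fires, +3 burnt (F count now 4)
Step 5: +3 fires, +4 burnt (F count now 3)
Step 6: +2 fires, +3 burnt (F count now 2)
Step 7: +1 fires, +2 burnt (F count now 1)
Step 8: +0 fires, +1 burnt (F count now 0)
Fire out after step 8
Initially T: 21, now '.': 27
Total burnt (originally-T cells now '.'): 18

Answer: 18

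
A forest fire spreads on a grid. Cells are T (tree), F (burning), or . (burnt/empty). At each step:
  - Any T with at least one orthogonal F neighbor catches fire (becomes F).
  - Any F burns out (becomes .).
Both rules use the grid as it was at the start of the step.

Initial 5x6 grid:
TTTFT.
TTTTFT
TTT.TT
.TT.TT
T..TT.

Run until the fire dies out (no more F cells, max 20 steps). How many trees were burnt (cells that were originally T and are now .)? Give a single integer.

Answer: 20

Derivation:
Step 1: +5 fires, +2 burnt (F count now 5)
Step 2: +4 fires, +5 burnt (F count now 4)
Step 3: +5 fires, +4 burnt (F count now 5)
Step 4: +4 fires, +5 burnt (F count now 4)
Step 5: +2 fires, +4 burnt (F count now 2)
Step 6: +0 fires, +2 burnt (F count now 0)
Fire out after step 6
Initially T: 21, now '.': 29
Total burnt (originally-T cells now '.'): 20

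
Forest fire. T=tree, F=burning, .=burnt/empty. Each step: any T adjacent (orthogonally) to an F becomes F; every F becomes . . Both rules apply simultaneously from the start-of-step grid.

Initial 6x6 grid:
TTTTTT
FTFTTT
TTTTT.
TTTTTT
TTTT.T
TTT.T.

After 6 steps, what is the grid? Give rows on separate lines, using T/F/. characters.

Step 1: 6 trees catch fire, 2 burn out
  FTFTTT
  .F.FTT
  FTFTT.
  TTTTTT
  TTTT.T
  TTT.T.
Step 2: 7 trees catch fire, 6 burn out
  .F.FTT
  ....FT
  .F.FT.
  FTFTTT
  TTTT.T
  TTT.T.
Step 3: 7 trees catch fire, 7 burn out
  ....FT
  .....F
  ....F.
  .F.FTT
  FTFT.T
  TTT.T.
Step 4: 6 trees catch fire, 7 burn out
  .....F
  ......
  ......
  ....FT
  .F.F.T
  FTF.T.
Step 5: 2 trees catch fire, 6 burn out
  ......
  ......
  ......
  .....F
  .....T
  .F..T.
Step 6: 1 trees catch fire, 2 burn out
  ......
  ......
  ......
  ......
  .....F
  ....T.

......
......
......
......
.....F
....T.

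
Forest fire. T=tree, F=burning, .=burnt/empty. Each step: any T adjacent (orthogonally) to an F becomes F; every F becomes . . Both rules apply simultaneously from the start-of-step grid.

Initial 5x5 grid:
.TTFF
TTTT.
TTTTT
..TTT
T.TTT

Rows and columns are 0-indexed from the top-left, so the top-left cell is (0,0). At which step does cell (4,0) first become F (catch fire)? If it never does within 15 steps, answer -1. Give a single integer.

Step 1: cell (4,0)='T' (+2 fires, +2 burnt)
Step 2: cell (4,0)='T' (+3 fires, +2 burnt)
Step 3: cell (4,0)='T' (+4 fires, +3 burnt)
Step 4: cell (4,0)='T' (+5 fires, +4 burnt)
Step 5: cell (4,0)='T' (+3 fires, +5 burnt)
Step 6: cell (4,0)='T' (+0 fires, +3 burnt)
  fire out at step 6
Target never catches fire within 15 steps

-1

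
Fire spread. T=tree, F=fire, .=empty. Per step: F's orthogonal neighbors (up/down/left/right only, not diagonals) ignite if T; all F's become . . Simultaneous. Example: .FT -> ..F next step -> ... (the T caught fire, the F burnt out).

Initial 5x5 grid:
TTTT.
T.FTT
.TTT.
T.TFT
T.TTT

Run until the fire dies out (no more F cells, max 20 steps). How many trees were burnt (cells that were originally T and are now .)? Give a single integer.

Answer: 15

Derivation:
Step 1: +7 fires, +2 burnt (F count now 7)
Step 2: +6 fires, +7 burnt (F count now 6)
Step 3: +1 fires, +6 burnt (F count now 1)
Step 4: +1 fires, +1 burnt (F count now 1)
Step 5: +0 fires, +1 burnt (F count now 0)
Fire out after step 5
Initially T: 17, now '.': 23
Total burnt (originally-T cells now '.'): 15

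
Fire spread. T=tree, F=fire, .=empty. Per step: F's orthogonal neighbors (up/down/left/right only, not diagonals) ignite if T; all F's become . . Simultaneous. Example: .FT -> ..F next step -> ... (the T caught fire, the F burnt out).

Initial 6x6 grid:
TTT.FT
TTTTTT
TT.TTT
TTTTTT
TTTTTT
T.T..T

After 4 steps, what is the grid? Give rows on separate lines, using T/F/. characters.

Step 1: 2 trees catch fire, 1 burn out
  TTT..F
  TTTTFT
  TT.TTT
  TTTTTT
  TTTTTT
  T.T..T
Step 2: 3 trees catch fire, 2 burn out
  TTT...
  TTTF.F
  TT.TFT
  TTTTTT
  TTTTTT
  T.T..T
Step 3: 4 trees catch fire, 3 burn out
  TTT...
  TTF...
  TT.F.F
  TTTTFT
  TTTTTT
  T.T..T
Step 4: 5 trees catch fire, 4 burn out
  TTF...
  TF....
  TT....
  TTTF.F
  TTTTFT
  T.T..T

TTF...
TF....
TT....
TTTF.F
TTTTFT
T.T..T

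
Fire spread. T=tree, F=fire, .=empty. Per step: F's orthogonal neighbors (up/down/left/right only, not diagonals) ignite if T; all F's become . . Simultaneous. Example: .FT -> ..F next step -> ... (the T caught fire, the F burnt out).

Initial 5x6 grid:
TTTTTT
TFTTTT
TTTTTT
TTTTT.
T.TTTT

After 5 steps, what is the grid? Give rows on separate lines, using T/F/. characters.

Step 1: 4 trees catch fire, 1 burn out
  TFTTTT
  F.FTTT
  TFTTTT
  TTTTT.
  T.TTTT
Step 2: 6 trees catch fire, 4 burn out
  F.FTTT
  ...FTT
  F.FTTT
  TFTTT.
  T.TTTT
Step 3: 5 trees catch fire, 6 burn out
  ...FTT
  ....FT
  ...FTT
  F.FTT.
  T.TTTT
Step 4: 6 trees catch fire, 5 burn out
  ....FT
  .....F
  ....FT
  ...FT.
  F.FTTT
Step 5: 4 trees catch fire, 6 burn out
  .....F
  ......
  .....F
  ....F.
  ...FTT

.....F
......
.....F
....F.
...FTT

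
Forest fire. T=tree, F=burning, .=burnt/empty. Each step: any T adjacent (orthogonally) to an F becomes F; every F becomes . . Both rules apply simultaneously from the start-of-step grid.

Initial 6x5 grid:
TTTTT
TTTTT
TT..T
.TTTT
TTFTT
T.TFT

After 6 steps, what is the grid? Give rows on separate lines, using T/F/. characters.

Step 1: 5 trees catch fire, 2 burn out
  TTTTT
  TTTTT
  TT..T
  .TFTT
  TF.FT
  T.F.F
Step 2: 4 trees catch fire, 5 burn out
  TTTTT
  TTTTT
  TT..T
  .F.FT
  F...F
  T....
Step 3: 3 trees catch fire, 4 burn out
  TTTTT
  TTTTT
  TF..T
  ....F
  .....
  F....
Step 4: 3 trees catch fire, 3 burn out
  TTTTT
  TFTTT
  F...F
  .....
  .....
  .....
Step 5: 4 trees catch fire, 3 burn out
  TFTTT
  F.FTF
  .....
  .....
  .....
  .....
Step 6: 4 trees catch fire, 4 burn out
  F.FTF
  ...F.
  .....
  .....
  .....
  .....

F.FTF
...F.
.....
.....
.....
.....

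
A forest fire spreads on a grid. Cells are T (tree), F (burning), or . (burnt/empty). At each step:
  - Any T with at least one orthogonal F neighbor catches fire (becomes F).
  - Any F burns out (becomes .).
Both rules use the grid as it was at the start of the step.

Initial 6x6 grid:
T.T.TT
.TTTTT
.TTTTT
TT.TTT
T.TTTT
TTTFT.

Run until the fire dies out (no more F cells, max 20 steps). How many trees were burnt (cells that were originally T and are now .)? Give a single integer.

Step 1: +3 fires, +1 burnt (F count now 3)
Step 2: +4 fires, +3 burnt (F count now 4)
Step 3: +4 fires, +4 burnt (F count now 4)
Step 4: +5 fires, +4 burnt (F count now 5)
Step 5: +5 fires, +5 burnt (F count now 5)
Step 6: +5 fires, +5 burnt (F count now 5)
Step 7: +1 fires, +5 burnt (F count now 1)
Step 8: +0 fires, +1 burnt (F count now 0)
Fire out after step 8
Initially T: 28, now '.': 35
Total burnt (originally-T cells now '.'): 27

Answer: 27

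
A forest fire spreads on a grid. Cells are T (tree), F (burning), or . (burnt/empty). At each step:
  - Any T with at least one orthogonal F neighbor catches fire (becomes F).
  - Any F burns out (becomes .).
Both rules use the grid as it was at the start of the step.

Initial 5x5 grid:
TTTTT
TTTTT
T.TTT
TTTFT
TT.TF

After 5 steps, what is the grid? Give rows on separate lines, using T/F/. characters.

Step 1: 4 trees catch fire, 2 burn out
  TTTTT
  TTTTT
  T.TFT
  TTF.F
  TT.F.
Step 2: 4 trees catch fire, 4 burn out
  TTTTT
  TTTFT
  T.F.F
  TF...
  TT...
Step 3: 5 trees catch fire, 4 burn out
  TTTFT
  TTF.F
  T....
  F....
  TF...
Step 4: 5 trees catch fire, 5 burn out
  TTF.F
  TF...
  F....
  .....
  F....
Step 5: 2 trees catch fire, 5 burn out
  TF...
  F....
  .....
  .....
  .....

TF...
F....
.....
.....
.....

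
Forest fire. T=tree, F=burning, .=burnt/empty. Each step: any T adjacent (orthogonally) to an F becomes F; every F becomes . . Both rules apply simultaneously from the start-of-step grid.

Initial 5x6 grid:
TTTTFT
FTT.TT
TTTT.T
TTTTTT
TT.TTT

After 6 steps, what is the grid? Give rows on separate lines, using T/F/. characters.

Step 1: 6 trees catch fire, 2 burn out
  FTTF.F
  .FT.FT
  FTTT.T
  TTTTTT
  TT.TTT
Step 2: 6 trees catch fire, 6 burn out
  .FF...
  ..F..F
  .FTT.T
  FTTTTT
  TT.TTT
Step 3: 4 trees catch fire, 6 burn out
  ......
  ......
  ..FT.F
  .FTTTT
  FT.TTT
Step 4: 4 trees catch fire, 4 burn out
  ......
  ......
  ...F..
  ..FTTF
  .F.TTT
Step 5: 3 trees catch fire, 4 burn out
  ......
  ......
  ......
  ...FF.
  ...TTF
Step 6: 2 trees catch fire, 3 burn out
  ......
  ......
  ......
  ......
  ...FF.

......
......
......
......
...FF.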